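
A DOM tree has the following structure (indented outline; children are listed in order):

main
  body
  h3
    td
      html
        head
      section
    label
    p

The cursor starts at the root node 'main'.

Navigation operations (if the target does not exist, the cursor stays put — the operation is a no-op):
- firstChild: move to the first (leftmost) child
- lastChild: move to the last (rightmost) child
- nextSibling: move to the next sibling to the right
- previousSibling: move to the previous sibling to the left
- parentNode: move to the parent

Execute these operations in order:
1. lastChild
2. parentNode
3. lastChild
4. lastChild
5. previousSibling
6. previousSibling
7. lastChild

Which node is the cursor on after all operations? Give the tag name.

Answer: section

Derivation:
After 1 (lastChild): h3
After 2 (parentNode): main
After 3 (lastChild): h3
After 4 (lastChild): p
After 5 (previousSibling): label
After 6 (previousSibling): td
After 7 (lastChild): section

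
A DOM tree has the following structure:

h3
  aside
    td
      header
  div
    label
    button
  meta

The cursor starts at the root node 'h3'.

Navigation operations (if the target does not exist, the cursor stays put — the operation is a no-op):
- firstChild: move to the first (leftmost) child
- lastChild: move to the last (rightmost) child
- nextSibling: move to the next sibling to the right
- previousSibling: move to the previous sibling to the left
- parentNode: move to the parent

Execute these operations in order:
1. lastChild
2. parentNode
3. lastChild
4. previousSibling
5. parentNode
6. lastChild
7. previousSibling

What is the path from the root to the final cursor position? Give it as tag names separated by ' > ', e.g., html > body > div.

Answer: h3 > div

Derivation:
After 1 (lastChild): meta
After 2 (parentNode): h3
After 3 (lastChild): meta
After 4 (previousSibling): div
After 5 (parentNode): h3
After 6 (lastChild): meta
After 7 (previousSibling): div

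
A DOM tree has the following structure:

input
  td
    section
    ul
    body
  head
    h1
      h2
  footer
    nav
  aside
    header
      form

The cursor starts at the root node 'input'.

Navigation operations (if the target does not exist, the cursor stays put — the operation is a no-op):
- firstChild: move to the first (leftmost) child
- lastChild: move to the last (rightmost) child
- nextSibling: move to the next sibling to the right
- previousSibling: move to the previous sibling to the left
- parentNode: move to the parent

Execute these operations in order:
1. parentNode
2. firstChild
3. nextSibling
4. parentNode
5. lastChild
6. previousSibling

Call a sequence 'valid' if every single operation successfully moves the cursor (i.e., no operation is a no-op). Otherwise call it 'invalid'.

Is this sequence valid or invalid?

Answer: invalid

Derivation:
After 1 (parentNode): input (no-op, stayed)
After 2 (firstChild): td
After 3 (nextSibling): head
After 4 (parentNode): input
After 5 (lastChild): aside
After 6 (previousSibling): footer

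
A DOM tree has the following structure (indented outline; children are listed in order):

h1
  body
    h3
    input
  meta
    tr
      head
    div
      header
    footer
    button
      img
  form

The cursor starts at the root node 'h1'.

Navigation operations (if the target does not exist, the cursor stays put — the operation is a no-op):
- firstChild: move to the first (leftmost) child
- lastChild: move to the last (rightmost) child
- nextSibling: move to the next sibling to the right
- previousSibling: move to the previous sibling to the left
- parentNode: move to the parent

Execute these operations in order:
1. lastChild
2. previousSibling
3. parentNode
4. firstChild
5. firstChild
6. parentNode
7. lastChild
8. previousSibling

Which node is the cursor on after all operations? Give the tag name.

After 1 (lastChild): form
After 2 (previousSibling): meta
After 3 (parentNode): h1
After 4 (firstChild): body
After 5 (firstChild): h3
After 6 (parentNode): body
After 7 (lastChild): input
After 8 (previousSibling): h3

Answer: h3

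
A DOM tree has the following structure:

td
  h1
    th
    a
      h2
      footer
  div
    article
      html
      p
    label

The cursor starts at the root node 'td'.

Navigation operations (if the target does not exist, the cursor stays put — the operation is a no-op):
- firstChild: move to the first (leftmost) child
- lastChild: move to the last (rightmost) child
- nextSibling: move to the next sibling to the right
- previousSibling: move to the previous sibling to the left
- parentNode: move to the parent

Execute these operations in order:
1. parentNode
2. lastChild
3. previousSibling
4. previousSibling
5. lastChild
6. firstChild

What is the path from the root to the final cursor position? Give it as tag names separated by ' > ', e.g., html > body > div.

After 1 (parentNode): td (no-op, stayed)
After 2 (lastChild): div
After 3 (previousSibling): h1
After 4 (previousSibling): h1 (no-op, stayed)
After 5 (lastChild): a
After 6 (firstChild): h2

Answer: td > h1 > a > h2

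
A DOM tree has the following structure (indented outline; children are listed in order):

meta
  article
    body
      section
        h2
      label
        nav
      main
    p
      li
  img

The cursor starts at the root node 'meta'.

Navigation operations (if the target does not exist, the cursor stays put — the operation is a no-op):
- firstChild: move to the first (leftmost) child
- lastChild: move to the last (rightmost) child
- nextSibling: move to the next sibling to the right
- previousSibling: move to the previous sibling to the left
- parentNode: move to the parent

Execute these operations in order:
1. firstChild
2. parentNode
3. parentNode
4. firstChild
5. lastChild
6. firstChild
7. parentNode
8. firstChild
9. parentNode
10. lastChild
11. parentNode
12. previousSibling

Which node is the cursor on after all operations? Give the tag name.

Answer: body

Derivation:
After 1 (firstChild): article
After 2 (parentNode): meta
After 3 (parentNode): meta (no-op, stayed)
After 4 (firstChild): article
After 5 (lastChild): p
After 6 (firstChild): li
After 7 (parentNode): p
After 8 (firstChild): li
After 9 (parentNode): p
After 10 (lastChild): li
After 11 (parentNode): p
After 12 (previousSibling): body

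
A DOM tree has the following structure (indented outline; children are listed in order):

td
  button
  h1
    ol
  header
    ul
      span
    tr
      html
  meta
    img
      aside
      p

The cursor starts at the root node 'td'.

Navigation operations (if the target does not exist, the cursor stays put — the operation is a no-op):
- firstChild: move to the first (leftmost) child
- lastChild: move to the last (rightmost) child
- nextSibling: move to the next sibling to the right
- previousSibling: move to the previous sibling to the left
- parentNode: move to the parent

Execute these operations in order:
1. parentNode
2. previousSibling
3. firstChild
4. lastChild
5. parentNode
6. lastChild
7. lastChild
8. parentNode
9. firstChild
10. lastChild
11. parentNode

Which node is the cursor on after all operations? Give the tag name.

Answer: img

Derivation:
After 1 (parentNode): td (no-op, stayed)
After 2 (previousSibling): td (no-op, stayed)
After 3 (firstChild): button
After 4 (lastChild): button (no-op, stayed)
After 5 (parentNode): td
After 6 (lastChild): meta
After 7 (lastChild): img
After 8 (parentNode): meta
After 9 (firstChild): img
After 10 (lastChild): p
After 11 (parentNode): img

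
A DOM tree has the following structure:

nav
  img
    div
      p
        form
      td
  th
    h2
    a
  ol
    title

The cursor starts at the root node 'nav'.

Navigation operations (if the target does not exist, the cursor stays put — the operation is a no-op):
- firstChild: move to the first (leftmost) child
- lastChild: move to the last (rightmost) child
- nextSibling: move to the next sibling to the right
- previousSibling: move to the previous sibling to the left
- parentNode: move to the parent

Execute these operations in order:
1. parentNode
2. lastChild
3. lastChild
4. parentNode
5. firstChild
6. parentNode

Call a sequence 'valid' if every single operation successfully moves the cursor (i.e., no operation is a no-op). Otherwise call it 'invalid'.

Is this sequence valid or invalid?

Answer: invalid

Derivation:
After 1 (parentNode): nav (no-op, stayed)
After 2 (lastChild): ol
After 3 (lastChild): title
After 4 (parentNode): ol
After 5 (firstChild): title
After 6 (parentNode): ol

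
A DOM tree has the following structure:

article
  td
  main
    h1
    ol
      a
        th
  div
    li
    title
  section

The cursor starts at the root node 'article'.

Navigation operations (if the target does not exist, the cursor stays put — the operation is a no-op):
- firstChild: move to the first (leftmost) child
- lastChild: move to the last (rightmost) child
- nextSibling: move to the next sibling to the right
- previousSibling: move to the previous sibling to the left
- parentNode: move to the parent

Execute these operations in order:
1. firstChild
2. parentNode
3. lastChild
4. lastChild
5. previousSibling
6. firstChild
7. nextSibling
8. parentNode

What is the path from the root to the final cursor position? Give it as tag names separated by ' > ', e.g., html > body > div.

After 1 (firstChild): td
After 2 (parentNode): article
After 3 (lastChild): section
After 4 (lastChild): section (no-op, stayed)
After 5 (previousSibling): div
After 6 (firstChild): li
After 7 (nextSibling): title
After 8 (parentNode): div

Answer: article > div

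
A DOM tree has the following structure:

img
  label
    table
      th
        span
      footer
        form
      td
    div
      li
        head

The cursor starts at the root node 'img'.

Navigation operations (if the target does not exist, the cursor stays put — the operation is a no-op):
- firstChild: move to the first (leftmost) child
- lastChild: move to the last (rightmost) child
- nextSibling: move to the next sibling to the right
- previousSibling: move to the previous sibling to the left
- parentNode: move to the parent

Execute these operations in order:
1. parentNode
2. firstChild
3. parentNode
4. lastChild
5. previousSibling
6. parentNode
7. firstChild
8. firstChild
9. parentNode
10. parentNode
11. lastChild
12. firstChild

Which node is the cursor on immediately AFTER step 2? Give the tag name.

After 1 (parentNode): img (no-op, stayed)
After 2 (firstChild): label

Answer: label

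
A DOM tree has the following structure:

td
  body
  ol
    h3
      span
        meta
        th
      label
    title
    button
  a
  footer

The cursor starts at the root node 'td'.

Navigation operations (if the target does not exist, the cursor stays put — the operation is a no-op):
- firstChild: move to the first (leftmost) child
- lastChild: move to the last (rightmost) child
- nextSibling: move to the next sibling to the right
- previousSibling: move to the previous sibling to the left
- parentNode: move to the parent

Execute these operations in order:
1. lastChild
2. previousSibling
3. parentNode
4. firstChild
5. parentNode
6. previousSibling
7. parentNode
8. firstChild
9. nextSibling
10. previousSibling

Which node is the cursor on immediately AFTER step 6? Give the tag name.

After 1 (lastChild): footer
After 2 (previousSibling): a
After 3 (parentNode): td
After 4 (firstChild): body
After 5 (parentNode): td
After 6 (previousSibling): td (no-op, stayed)

Answer: td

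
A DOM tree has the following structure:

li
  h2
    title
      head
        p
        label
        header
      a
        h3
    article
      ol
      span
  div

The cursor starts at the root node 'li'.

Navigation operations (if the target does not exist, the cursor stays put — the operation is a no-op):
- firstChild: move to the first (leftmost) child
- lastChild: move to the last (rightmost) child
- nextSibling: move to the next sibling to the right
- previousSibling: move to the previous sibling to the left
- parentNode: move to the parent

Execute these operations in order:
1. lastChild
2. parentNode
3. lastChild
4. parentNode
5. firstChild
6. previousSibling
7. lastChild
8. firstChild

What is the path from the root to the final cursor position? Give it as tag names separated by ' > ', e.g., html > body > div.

Answer: li > h2 > article > ol

Derivation:
After 1 (lastChild): div
After 2 (parentNode): li
After 3 (lastChild): div
After 4 (parentNode): li
After 5 (firstChild): h2
After 6 (previousSibling): h2 (no-op, stayed)
After 7 (lastChild): article
After 8 (firstChild): ol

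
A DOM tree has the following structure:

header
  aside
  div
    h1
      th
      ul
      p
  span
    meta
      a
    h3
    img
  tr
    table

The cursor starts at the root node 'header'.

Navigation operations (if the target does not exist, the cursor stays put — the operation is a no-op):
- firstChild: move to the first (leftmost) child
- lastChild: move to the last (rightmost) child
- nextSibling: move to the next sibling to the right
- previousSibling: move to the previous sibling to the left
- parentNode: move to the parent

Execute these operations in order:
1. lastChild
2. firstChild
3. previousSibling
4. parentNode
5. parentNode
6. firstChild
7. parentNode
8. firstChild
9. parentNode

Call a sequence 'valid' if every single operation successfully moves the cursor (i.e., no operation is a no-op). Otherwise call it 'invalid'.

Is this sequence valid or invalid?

Answer: invalid

Derivation:
After 1 (lastChild): tr
After 2 (firstChild): table
After 3 (previousSibling): table (no-op, stayed)
After 4 (parentNode): tr
After 5 (parentNode): header
After 6 (firstChild): aside
After 7 (parentNode): header
After 8 (firstChild): aside
After 9 (parentNode): header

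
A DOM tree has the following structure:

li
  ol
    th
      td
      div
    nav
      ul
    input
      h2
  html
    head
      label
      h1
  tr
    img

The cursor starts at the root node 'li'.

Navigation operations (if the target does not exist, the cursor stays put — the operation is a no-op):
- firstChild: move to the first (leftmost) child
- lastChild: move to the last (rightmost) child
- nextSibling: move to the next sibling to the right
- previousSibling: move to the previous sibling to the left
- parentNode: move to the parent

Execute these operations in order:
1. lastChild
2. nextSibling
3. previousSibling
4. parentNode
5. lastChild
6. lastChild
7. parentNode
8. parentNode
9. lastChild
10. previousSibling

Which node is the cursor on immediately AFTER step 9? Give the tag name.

Answer: tr

Derivation:
After 1 (lastChild): tr
After 2 (nextSibling): tr (no-op, stayed)
After 3 (previousSibling): html
After 4 (parentNode): li
After 5 (lastChild): tr
After 6 (lastChild): img
After 7 (parentNode): tr
After 8 (parentNode): li
After 9 (lastChild): tr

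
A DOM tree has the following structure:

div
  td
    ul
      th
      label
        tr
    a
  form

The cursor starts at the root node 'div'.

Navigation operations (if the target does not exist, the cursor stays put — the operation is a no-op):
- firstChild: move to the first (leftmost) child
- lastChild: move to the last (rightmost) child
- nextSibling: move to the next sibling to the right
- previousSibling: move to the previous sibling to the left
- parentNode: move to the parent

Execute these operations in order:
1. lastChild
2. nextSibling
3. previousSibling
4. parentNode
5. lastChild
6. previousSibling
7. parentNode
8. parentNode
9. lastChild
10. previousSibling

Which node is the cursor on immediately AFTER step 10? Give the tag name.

After 1 (lastChild): form
After 2 (nextSibling): form (no-op, stayed)
After 3 (previousSibling): td
After 4 (parentNode): div
After 5 (lastChild): form
After 6 (previousSibling): td
After 7 (parentNode): div
After 8 (parentNode): div (no-op, stayed)
After 9 (lastChild): form
After 10 (previousSibling): td

Answer: td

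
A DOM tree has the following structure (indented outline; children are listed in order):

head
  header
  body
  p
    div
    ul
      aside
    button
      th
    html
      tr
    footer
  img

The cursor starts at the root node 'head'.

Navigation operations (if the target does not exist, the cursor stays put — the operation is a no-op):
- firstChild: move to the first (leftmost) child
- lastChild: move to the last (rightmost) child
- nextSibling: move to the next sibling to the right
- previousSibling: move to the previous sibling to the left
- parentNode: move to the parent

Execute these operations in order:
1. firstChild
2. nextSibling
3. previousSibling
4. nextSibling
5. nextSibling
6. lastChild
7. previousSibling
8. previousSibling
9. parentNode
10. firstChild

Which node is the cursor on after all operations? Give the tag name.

After 1 (firstChild): header
After 2 (nextSibling): body
After 3 (previousSibling): header
After 4 (nextSibling): body
After 5 (nextSibling): p
After 6 (lastChild): footer
After 7 (previousSibling): html
After 8 (previousSibling): button
After 9 (parentNode): p
After 10 (firstChild): div

Answer: div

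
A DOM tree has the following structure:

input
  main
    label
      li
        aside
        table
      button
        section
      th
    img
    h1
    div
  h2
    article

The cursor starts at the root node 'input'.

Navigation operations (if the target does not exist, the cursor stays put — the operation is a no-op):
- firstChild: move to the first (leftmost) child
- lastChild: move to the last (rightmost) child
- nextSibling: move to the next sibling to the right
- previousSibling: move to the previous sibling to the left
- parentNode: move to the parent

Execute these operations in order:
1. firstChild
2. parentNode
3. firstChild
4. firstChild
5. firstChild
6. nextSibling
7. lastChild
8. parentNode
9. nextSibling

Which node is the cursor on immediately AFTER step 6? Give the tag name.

Answer: button

Derivation:
After 1 (firstChild): main
After 2 (parentNode): input
After 3 (firstChild): main
After 4 (firstChild): label
After 5 (firstChild): li
After 6 (nextSibling): button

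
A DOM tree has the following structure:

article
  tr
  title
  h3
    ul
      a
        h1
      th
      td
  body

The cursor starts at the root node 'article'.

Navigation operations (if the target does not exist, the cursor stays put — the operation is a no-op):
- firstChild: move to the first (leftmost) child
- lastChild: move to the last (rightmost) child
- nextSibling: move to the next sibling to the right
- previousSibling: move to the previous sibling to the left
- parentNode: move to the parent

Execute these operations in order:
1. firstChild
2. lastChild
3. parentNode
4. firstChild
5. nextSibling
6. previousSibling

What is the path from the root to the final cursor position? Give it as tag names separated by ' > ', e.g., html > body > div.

After 1 (firstChild): tr
After 2 (lastChild): tr (no-op, stayed)
After 3 (parentNode): article
After 4 (firstChild): tr
After 5 (nextSibling): title
After 6 (previousSibling): tr

Answer: article > tr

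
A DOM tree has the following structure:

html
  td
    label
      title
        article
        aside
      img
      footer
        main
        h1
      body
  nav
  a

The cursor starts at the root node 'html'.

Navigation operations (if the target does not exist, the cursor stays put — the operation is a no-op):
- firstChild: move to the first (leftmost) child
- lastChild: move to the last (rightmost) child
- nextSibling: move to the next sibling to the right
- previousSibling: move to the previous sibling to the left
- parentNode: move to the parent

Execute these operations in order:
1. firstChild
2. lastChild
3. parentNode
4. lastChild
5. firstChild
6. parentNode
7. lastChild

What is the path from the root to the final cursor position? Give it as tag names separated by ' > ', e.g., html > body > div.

Answer: html > td > label > body

Derivation:
After 1 (firstChild): td
After 2 (lastChild): label
After 3 (parentNode): td
After 4 (lastChild): label
After 5 (firstChild): title
After 6 (parentNode): label
After 7 (lastChild): body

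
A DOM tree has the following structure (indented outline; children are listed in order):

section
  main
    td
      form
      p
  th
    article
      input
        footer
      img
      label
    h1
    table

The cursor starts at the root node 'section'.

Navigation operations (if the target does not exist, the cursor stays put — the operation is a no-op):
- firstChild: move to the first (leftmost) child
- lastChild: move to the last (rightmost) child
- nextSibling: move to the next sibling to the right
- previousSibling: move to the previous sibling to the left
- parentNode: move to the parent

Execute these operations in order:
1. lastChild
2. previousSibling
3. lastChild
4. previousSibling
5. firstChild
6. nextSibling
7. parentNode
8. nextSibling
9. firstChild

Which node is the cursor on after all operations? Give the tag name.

After 1 (lastChild): th
After 2 (previousSibling): main
After 3 (lastChild): td
After 4 (previousSibling): td (no-op, stayed)
After 5 (firstChild): form
After 6 (nextSibling): p
After 7 (parentNode): td
After 8 (nextSibling): td (no-op, stayed)
After 9 (firstChild): form

Answer: form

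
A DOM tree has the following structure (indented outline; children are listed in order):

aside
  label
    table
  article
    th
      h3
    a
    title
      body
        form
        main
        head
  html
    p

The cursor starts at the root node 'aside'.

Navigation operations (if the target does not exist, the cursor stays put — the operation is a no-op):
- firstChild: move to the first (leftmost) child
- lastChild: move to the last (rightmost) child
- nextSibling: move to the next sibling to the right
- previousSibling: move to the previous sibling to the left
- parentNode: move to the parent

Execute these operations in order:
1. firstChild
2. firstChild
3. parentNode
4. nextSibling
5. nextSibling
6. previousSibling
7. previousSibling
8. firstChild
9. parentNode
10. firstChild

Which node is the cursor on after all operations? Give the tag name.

Answer: table

Derivation:
After 1 (firstChild): label
After 2 (firstChild): table
After 3 (parentNode): label
After 4 (nextSibling): article
After 5 (nextSibling): html
After 6 (previousSibling): article
After 7 (previousSibling): label
After 8 (firstChild): table
After 9 (parentNode): label
After 10 (firstChild): table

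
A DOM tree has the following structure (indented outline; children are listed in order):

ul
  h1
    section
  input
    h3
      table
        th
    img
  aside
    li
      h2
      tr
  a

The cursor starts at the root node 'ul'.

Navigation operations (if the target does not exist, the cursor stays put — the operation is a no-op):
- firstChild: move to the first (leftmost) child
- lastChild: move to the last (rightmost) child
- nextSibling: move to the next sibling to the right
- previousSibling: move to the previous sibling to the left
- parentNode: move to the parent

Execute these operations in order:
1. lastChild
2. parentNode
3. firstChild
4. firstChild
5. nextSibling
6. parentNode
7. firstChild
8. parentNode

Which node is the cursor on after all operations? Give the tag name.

After 1 (lastChild): a
After 2 (parentNode): ul
After 3 (firstChild): h1
After 4 (firstChild): section
After 5 (nextSibling): section (no-op, stayed)
After 6 (parentNode): h1
After 7 (firstChild): section
After 8 (parentNode): h1

Answer: h1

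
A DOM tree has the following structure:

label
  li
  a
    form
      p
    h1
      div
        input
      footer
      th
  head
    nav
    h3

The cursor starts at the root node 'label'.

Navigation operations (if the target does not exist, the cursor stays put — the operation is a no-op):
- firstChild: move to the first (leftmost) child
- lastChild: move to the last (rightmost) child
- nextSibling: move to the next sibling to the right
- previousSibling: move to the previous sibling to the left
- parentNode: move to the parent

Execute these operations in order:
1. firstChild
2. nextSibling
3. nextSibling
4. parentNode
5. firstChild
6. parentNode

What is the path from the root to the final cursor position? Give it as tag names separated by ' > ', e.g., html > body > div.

After 1 (firstChild): li
After 2 (nextSibling): a
After 3 (nextSibling): head
After 4 (parentNode): label
After 5 (firstChild): li
After 6 (parentNode): label

Answer: label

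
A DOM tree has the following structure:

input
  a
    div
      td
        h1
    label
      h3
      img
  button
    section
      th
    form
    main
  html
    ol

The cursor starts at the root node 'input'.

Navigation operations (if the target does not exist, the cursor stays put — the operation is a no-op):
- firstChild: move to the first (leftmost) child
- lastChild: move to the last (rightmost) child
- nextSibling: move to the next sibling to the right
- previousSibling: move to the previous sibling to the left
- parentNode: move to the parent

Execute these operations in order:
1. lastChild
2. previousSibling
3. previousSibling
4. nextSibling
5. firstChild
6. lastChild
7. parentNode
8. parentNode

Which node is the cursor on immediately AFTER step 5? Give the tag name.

After 1 (lastChild): html
After 2 (previousSibling): button
After 3 (previousSibling): a
After 4 (nextSibling): button
After 5 (firstChild): section

Answer: section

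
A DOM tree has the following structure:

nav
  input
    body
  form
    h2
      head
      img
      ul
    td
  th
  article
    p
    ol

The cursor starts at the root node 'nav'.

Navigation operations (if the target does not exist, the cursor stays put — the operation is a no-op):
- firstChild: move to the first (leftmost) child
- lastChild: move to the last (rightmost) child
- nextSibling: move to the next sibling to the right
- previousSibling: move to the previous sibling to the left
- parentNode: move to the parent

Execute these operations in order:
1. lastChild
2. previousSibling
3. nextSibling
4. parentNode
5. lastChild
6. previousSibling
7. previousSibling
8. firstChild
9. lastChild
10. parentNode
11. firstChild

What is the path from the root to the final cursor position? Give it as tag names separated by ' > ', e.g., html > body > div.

Answer: nav > form > h2 > head

Derivation:
After 1 (lastChild): article
After 2 (previousSibling): th
After 3 (nextSibling): article
After 4 (parentNode): nav
After 5 (lastChild): article
After 6 (previousSibling): th
After 7 (previousSibling): form
After 8 (firstChild): h2
After 9 (lastChild): ul
After 10 (parentNode): h2
After 11 (firstChild): head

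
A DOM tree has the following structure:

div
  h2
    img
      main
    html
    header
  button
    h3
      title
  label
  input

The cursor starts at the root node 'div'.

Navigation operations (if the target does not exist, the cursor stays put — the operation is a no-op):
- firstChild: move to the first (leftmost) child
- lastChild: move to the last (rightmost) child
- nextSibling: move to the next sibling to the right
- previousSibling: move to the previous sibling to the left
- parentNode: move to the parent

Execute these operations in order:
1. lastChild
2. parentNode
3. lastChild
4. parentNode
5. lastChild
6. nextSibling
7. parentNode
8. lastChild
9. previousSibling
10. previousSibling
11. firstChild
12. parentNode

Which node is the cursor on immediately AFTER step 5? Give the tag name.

After 1 (lastChild): input
After 2 (parentNode): div
After 3 (lastChild): input
After 4 (parentNode): div
After 5 (lastChild): input

Answer: input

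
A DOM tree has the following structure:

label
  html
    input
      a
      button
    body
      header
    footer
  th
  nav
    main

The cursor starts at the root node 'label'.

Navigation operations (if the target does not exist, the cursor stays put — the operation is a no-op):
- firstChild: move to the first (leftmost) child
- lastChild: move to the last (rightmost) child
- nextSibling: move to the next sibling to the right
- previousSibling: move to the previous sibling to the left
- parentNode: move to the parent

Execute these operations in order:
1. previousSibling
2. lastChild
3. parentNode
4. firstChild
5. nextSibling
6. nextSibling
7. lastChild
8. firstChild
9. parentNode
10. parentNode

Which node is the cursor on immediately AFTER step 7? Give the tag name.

Answer: main

Derivation:
After 1 (previousSibling): label (no-op, stayed)
After 2 (lastChild): nav
After 3 (parentNode): label
After 4 (firstChild): html
After 5 (nextSibling): th
After 6 (nextSibling): nav
After 7 (lastChild): main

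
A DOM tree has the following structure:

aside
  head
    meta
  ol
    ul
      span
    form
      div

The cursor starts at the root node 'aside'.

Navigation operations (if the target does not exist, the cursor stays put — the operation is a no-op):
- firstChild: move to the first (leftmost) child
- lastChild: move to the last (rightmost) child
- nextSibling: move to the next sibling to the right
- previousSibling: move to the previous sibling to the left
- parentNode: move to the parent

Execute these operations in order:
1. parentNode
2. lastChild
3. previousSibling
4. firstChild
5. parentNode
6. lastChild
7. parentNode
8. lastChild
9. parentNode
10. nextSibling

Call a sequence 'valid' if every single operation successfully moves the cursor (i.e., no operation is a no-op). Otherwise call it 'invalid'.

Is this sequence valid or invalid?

Answer: invalid

Derivation:
After 1 (parentNode): aside (no-op, stayed)
After 2 (lastChild): ol
After 3 (previousSibling): head
After 4 (firstChild): meta
After 5 (parentNode): head
After 6 (lastChild): meta
After 7 (parentNode): head
After 8 (lastChild): meta
After 9 (parentNode): head
After 10 (nextSibling): ol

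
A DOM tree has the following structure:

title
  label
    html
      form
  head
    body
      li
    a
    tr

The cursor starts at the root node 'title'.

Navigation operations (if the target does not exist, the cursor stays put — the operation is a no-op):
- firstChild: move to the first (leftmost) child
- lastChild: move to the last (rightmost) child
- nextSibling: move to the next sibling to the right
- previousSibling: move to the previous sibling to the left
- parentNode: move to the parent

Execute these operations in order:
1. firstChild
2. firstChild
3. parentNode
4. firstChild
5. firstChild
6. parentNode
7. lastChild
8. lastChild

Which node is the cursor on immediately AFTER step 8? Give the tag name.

After 1 (firstChild): label
After 2 (firstChild): html
After 3 (parentNode): label
After 4 (firstChild): html
After 5 (firstChild): form
After 6 (parentNode): html
After 7 (lastChild): form
After 8 (lastChild): form (no-op, stayed)

Answer: form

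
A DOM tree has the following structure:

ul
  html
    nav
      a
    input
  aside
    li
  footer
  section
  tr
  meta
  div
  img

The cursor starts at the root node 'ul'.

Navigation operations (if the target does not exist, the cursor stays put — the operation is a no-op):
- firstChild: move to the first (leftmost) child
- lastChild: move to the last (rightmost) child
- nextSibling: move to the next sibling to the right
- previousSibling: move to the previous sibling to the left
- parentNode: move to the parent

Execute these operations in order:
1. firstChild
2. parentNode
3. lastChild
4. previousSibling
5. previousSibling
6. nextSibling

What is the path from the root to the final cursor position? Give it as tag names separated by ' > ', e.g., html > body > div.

Answer: ul > div

Derivation:
After 1 (firstChild): html
After 2 (parentNode): ul
After 3 (lastChild): img
After 4 (previousSibling): div
After 5 (previousSibling): meta
After 6 (nextSibling): div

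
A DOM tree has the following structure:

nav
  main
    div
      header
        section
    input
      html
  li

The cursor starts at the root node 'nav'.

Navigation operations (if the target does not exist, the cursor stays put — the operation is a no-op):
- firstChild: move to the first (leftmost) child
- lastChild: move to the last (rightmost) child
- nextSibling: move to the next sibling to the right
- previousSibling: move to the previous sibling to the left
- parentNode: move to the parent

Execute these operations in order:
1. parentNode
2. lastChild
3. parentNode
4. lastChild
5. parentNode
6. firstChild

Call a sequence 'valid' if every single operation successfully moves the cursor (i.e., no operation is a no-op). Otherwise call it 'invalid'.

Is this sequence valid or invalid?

After 1 (parentNode): nav (no-op, stayed)
After 2 (lastChild): li
After 3 (parentNode): nav
After 4 (lastChild): li
After 5 (parentNode): nav
After 6 (firstChild): main

Answer: invalid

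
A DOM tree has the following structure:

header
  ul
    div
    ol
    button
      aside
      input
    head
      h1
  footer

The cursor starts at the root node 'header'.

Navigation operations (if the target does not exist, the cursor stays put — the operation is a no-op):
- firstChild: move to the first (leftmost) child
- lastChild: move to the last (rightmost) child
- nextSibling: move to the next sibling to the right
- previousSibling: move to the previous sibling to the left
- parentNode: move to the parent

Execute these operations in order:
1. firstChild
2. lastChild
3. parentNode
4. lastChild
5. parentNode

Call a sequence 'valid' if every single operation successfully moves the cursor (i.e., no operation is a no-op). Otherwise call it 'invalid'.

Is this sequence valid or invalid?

After 1 (firstChild): ul
After 2 (lastChild): head
After 3 (parentNode): ul
After 4 (lastChild): head
After 5 (parentNode): ul

Answer: valid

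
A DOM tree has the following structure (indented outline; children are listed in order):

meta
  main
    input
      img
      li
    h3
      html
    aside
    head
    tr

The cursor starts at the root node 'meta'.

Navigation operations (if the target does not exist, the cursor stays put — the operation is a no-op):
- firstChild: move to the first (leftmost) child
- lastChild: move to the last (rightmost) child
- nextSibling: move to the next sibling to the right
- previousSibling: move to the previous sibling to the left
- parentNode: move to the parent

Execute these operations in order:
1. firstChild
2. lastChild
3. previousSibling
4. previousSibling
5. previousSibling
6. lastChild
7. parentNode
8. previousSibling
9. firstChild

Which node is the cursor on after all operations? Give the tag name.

After 1 (firstChild): main
After 2 (lastChild): tr
After 3 (previousSibling): head
After 4 (previousSibling): aside
After 5 (previousSibling): h3
After 6 (lastChild): html
After 7 (parentNode): h3
After 8 (previousSibling): input
After 9 (firstChild): img

Answer: img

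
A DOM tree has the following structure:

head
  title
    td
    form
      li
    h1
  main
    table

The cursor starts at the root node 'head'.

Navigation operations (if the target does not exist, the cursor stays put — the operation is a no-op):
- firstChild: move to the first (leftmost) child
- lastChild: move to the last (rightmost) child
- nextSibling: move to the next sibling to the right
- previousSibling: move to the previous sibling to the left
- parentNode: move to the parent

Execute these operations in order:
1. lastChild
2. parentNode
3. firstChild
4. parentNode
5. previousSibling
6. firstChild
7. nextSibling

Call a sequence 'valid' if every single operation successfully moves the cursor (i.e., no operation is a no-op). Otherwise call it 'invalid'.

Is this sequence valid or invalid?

Answer: invalid

Derivation:
After 1 (lastChild): main
After 2 (parentNode): head
After 3 (firstChild): title
After 4 (parentNode): head
After 5 (previousSibling): head (no-op, stayed)
After 6 (firstChild): title
After 7 (nextSibling): main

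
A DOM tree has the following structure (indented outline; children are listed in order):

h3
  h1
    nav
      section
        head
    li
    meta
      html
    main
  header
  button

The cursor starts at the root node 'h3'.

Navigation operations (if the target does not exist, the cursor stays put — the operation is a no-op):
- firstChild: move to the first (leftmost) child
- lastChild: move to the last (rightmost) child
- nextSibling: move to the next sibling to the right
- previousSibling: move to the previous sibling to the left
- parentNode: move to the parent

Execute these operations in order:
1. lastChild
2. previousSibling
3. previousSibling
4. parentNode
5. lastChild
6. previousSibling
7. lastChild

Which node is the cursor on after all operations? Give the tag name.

After 1 (lastChild): button
After 2 (previousSibling): header
After 3 (previousSibling): h1
After 4 (parentNode): h3
After 5 (lastChild): button
After 6 (previousSibling): header
After 7 (lastChild): header (no-op, stayed)

Answer: header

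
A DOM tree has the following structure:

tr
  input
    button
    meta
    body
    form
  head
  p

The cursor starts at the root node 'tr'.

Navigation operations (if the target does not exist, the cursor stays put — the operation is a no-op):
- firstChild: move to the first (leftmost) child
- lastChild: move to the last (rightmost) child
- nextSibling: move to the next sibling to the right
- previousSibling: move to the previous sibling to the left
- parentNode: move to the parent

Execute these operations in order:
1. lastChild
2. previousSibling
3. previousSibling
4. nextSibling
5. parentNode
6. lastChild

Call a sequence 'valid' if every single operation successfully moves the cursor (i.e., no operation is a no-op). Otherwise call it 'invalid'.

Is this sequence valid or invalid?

After 1 (lastChild): p
After 2 (previousSibling): head
After 3 (previousSibling): input
After 4 (nextSibling): head
After 5 (parentNode): tr
After 6 (lastChild): p

Answer: valid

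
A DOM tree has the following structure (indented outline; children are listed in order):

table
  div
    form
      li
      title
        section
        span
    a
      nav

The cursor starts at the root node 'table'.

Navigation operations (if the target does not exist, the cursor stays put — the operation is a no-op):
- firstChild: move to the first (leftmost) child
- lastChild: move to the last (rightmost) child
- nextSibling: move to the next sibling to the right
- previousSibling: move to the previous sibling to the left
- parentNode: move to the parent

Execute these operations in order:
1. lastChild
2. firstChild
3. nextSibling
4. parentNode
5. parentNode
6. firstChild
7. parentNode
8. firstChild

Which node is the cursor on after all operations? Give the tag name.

Answer: div

Derivation:
After 1 (lastChild): div
After 2 (firstChild): form
After 3 (nextSibling): a
After 4 (parentNode): div
After 5 (parentNode): table
After 6 (firstChild): div
After 7 (parentNode): table
After 8 (firstChild): div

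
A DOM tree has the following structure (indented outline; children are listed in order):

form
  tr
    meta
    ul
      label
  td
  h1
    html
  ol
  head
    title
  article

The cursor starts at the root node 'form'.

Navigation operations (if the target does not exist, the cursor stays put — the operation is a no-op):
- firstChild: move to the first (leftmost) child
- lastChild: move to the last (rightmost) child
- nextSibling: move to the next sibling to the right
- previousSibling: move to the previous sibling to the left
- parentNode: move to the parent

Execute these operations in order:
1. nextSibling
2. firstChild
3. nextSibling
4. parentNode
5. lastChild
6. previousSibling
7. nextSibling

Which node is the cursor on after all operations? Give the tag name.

Answer: article

Derivation:
After 1 (nextSibling): form (no-op, stayed)
After 2 (firstChild): tr
After 3 (nextSibling): td
After 4 (parentNode): form
After 5 (lastChild): article
After 6 (previousSibling): head
After 7 (nextSibling): article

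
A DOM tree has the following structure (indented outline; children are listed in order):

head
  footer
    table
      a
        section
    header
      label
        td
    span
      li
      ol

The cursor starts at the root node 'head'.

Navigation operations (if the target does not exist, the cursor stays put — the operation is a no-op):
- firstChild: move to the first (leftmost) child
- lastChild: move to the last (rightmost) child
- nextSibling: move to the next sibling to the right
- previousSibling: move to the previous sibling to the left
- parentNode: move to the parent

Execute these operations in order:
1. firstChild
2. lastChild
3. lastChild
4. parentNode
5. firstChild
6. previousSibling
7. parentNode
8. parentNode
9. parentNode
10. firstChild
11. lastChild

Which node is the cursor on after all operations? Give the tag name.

Answer: span

Derivation:
After 1 (firstChild): footer
After 2 (lastChild): span
After 3 (lastChild): ol
After 4 (parentNode): span
After 5 (firstChild): li
After 6 (previousSibling): li (no-op, stayed)
After 7 (parentNode): span
After 8 (parentNode): footer
After 9 (parentNode): head
After 10 (firstChild): footer
After 11 (lastChild): span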